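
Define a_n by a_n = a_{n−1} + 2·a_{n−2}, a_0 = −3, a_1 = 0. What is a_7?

−126

With companion matrix A = [[1, 2], [1, 0]], [a_n, a_{n−1}]ᵀ = A·[a_{n−1}, a_{n−2}]ᵀ, so [a_7, a_6]ᵀ = A⁶·[a_1, a_0]ᵀ.
A⁶ = [[43, 42], [21, 22]], giving [a_7, a_6]ᵀ = [[−126], [−66]].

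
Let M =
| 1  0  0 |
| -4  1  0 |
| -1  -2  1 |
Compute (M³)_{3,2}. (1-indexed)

M = I + N where N = [[0, 0, 0], [-4, 0, 0], [-1, -2, 0]] is strictly lower-triangular, so N³ = 0.
(I + N)³ = I + 3·N + 3·N² = [[1, 0, 0], [-12, 1, 0], [21, -6, 1]].

-6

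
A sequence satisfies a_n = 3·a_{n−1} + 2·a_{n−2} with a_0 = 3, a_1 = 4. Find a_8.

With companion matrix C = [[3, 2], [1, 0]], [a_n, a_{n−1}]ᵀ = C·[a_{n−1}, a_{n−2}]ᵀ, so [a_8, a_7]ᵀ = C⁷·[a_1, a_0]ᵀ.
C⁷ = [[6279, 3526], [1763, 990]], giving [a_8, a_7]ᵀ = [[35694], [10022]].

35694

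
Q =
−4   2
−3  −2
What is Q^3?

[[−4, 44], [−66, 40]]

Q^2 = [[10, −12], [18, −2]]
Q^3 = [[−4, 44], [−66, 40]]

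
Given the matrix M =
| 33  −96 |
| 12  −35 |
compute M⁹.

tr M = −2 and det M = −3, so the characteristic polynomial is λ² − (−2)λ + (−3) with roots −3 and 1.
Eigenvectors give P = [[−8, 3], [−3, 1]] with P⁻¹ = [[1, −3], [3, −8]], and M = P·diag(−3, 1)·P⁻¹.
Then M⁹ = P·diag(−19683, 1)·P⁻¹ = [[157464, 3], [59049, 1]] · [[1, −3], [3, −8]] = [[157473, −472416], [59052, −177155]].

[[157473, −472416], [59052, −177155]]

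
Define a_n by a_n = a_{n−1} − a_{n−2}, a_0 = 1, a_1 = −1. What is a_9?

With companion matrix A = [[1, −1], [1, 0]], [a_n, a_{n−1}]ᵀ = A·[a_{n−1}, a_{n−2}]ᵀ, so [a_9, a_8]ᵀ = A⁸·[a_1, a_0]ᵀ.
A⁸ = [[0, −1], [1, −1]], giving [a_9, a_8]ᵀ = [[−1], [−2]].

−1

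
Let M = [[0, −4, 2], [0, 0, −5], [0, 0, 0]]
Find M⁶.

M is strictly triangular, hence nilpotent: M³ = 0, so M⁶ = 0.

[[0, 0, 0], [0, 0, 0], [0, 0, 0]]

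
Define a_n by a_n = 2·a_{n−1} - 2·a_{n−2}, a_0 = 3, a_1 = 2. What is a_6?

With companion matrix M = [[2, -2], [1, 0]], [a_n, a_{n−1}]ᵀ = M·[a_{n−1}, a_{n−2}]ᵀ, so [a_6, a_5]ᵀ = M⁵·[a_1, a_0]ᵀ.
M⁵ = [[-8, 8], [-4, 0]], giving [a_6, a_5]ᵀ = [[8], [-8]].

8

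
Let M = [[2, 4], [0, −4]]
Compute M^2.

[[4, −8], [0, 16]]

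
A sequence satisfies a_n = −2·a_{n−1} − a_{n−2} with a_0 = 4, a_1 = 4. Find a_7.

With companion matrix A = [[−2, −1], [1, 0]], [a_n, a_{n−1}]ᵀ = A·[a_{n−1}, a_{n−2}]ᵀ, so [a_7, a_6]ᵀ = A⁶·[a_1, a_0]ᵀ.
A⁶ = [[7, 6], [−6, −5]], giving [a_7, a_6]ᵀ = [[52], [−44]].

52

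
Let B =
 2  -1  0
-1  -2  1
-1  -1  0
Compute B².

[[5, 0, -1], [-1, 4, -2], [-1, 3, -1]]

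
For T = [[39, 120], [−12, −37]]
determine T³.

tr T = 2 and det T = −3, so the characteristic polynomial is λ² − (2)λ + (−3) with roots −1 and 3.
Eigenvectors give P = [[−3, −10], [1, 3]] with P⁻¹ = [[3, 10], [−1, −3]], and T = P·diag(−1, 3)·P⁻¹.
Then T³ = P·diag(−1, 27)·P⁻¹ = [[3, −270], [−1, 81]] · [[3, 10], [−1, −3]] = [[279, 840], [−84, −253]].

[[279, 840], [−84, −253]]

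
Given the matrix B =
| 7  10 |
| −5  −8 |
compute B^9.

tr B = −1 and det B = −6, so the characteristic polynomial is λ² − (−1)λ + (−6) with roots 2 and −3.
Eigenvectors give P = [[−2, 1], [1, −1]] with P⁻¹ = [[−1, −1], [−1, −2]], and B = P·diag(2, −3)·P⁻¹.
Then B^9 = P·diag(512, −19683)·P⁻¹ = [[−1024, −19683], [512, 19683]] · [[−1, −1], [−1, −2]] = [[20707, 40390], [−20195, −39878]].

[[20707, 40390], [−20195, −39878]]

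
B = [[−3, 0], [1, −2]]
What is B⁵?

tr B = −5 and det B = 6, so the characteristic polynomial is λ² − (−5)λ + (6) with roots −2 and −3.
Eigenvectors give P = [[0, −1], [−1, 1]] with P⁻¹ = [[−1, −1], [−1, 0]], and B = P·diag(−2, −3)·P⁻¹.
Then B⁵ = P·diag(−32, −243)·P⁻¹ = [[0, 243], [32, −243]] · [[−1, −1], [−1, 0]] = [[−243, 0], [211, −32]].

[[−243, 0], [211, −32]]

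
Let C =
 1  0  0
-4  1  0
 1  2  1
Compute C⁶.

[[1, 0, 0], [-24, 1, 0], [-114, 12, 1]]

C = I + N where N = [[0, 0, 0], [-4, 0, 0], [1, 2, 0]] is strictly lower-triangular, so N³ = 0.
(I + N)⁶ = I + 6·N + 15·N² = [[1, 0, 0], [-24, 1, 0], [-114, 12, 1]].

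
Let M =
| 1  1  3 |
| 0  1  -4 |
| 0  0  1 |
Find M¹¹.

M = I + N where N = [[0, 1, 3], [0, 0, -4], [0, 0, 0]] is strictly upper-triangular, so N³ = 0.
(I + N)¹¹ = I + 11·N + 55·N² = [[1, 11, -187], [0, 1, -44], [0, 0, 1]].

[[1, 11, -187], [0, 1, -44], [0, 0, 1]]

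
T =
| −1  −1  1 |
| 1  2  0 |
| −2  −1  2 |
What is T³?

[[−2, −3, 0], [0, 4, 3], [−3, −3, 1]]

T² = [[−2, −2, 1], [1, 3, 1], [−3, −2, 2]]
T³ = [[−2, −3, 0], [0, 4, 3], [−3, −3, 1]]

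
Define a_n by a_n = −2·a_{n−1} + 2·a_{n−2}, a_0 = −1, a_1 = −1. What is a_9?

With companion matrix C = [[−2, 2], [1, 0]], [a_n, a_{n−1}]ᵀ = C·[a_{n−1}, a_{n−2}]ᵀ, so [a_9, a_8]ᵀ = C^8·[a_1, a_0]ᵀ.
C^8 = [[2448, −1792], [−896, 656]], giving [a_9, a_8]ᵀ = [[−656], [240]].

−656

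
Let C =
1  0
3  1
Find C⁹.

C = I + N where N = [[0, 0], [3, 0]] is strictly lower-triangular, so N² = 0.
(I + N)⁹ = I + 9·N = [[1, 0], [27, 1]].

[[1, 0], [27, 1]]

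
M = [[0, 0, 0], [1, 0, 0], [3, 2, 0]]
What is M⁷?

[[0, 0, 0], [0, 0, 0], [0, 0, 0]]

M is strictly triangular, hence nilpotent: M³ = 0, so M⁷ = 0.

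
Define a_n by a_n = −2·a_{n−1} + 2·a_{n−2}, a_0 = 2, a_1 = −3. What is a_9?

With companion matrix Q = [[−2, 2], [1, 0]], [a_n, a_{n−1}]ᵀ = Q·[a_{n−1}, a_{n−2}]ᵀ, so [a_9, a_8]ᵀ = Q^8·[a_1, a_0]ᵀ.
Q^8 = [[2448, −1792], [−896, 656]], giving [a_9, a_8]ᵀ = [[−10928], [4000]].

−10928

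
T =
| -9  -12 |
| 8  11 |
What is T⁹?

tr T = 2 and det T = -3, so the characteristic polynomial is λ² − (2)λ + (-3) with roots -1 and 3.
Eigenvectors give P = [[3, 1], [-2, -1]] with P⁻¹ = [[1, 1], [-2, -3]], and T = P·diag(-1, 3)·P⁻¹.
Then T⁹ = P·diag(-1, 19683)·P⁻¹ = [[-3, 19683], [2, -19683]] · [[1, 1], [-2, -3]] = [[-39369, -59052], [39368, 59051]].

[[-39369, -59052], [39368, 59051]]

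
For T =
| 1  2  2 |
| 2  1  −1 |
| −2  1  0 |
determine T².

[[1, 6, 0], [6, 4, 3], [0, −3, −5]]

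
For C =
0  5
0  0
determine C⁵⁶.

[[0, 0], [0, 0]]

C is strictly triangular, hence nilpotent: C² = 0, so C⁵⁶ = 0.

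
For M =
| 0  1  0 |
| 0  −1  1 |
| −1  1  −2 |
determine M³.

[[−1, 2, −3], [3, −6, 8], [−5, 11, −14]]

M² = [[0, −1, 1], [−1, 2, −3], [2, −4, 5]]
M³ = [[−1, 2, −3], [3, −6, 8], [−5, 11, −14]]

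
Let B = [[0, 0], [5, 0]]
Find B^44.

[[0, 0], [0, 0]]

B is strictly triangular, hence nilpotent: B^2 = 0, so B^44 = 0.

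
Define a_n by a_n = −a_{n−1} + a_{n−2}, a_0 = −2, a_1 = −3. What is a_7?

With companion matrix A = [[−1, 1], [1, 0]], [a_n, a_{n−1}]ᵀ = A·[a_{n−1}, a_{n−2}]ᵀ, so [a_7, a_6]ᵀ = A⁶·[a_1, a_0]ᵀ.
A⁶ = [[13, −8], [−8, 5]], giving [a_7, a_6]ᵀ = [[−23], [14]].

−23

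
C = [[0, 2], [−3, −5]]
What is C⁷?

[[3990, 4118], [−6177, −6305]]

tr C = −5 and det C = 6, so the characteristic polynomial is λ² − (−5)λ + (6) with roots −3 and −2.
Eigenvectors give P = [[−2, −1], [3, 1]] with P⁻¹ = [[1, 1], [−3, −2]], and C = P·diag(−3, −2)·P⁻¹.
Then C⁷ = P·diag(−2187, −128)·P⁻¹ = [[4374, 128], [−6561, −128]] · [[1, 1], [−3, −2]] = [[3990, 4118], [−6177, −6305]].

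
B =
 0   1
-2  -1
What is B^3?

B^2 = [[-2, -1], [2, -1]]
B^3 = [[2, -1], [2, 3]]

[[2, -1], [2, 3]]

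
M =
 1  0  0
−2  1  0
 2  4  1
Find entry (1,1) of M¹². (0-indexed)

M = I + N where N = [[0, 0, 0], [−2, 0, 0], [2, 4, 0]] is strictly lower-triangular, so N³ = 0.
(I + N)¹² = I + 12·N + 66·N² = [[1, 0, 0], [−24, 1, 0], [−504, 48, 1]].

1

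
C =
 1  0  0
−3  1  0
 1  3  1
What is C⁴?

C = I + N where N = [[0, 0, 0], [−3, 0, 0], [1, 3, 0]] is strictly lower-triangular, so N³ = 0.
(I + N)⁴ = I + 4·N + 6·N² = [[1, 0, 0], [−12, 1, 0], [−50, 12, 1]].

[[1, 0, 0], [−12, 1, 0], [−50, 12, 1]]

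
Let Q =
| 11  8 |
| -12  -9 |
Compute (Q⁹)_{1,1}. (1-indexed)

59051

tr Q = 2 and det Q = -3, so the characteristic polynomial is λ² − (2)λ + (-3) with roots 3 and -1.
Eigenvectors give P = [[-1, -2], [1, 3]] with P⁻¹ = [[-3, -2], [1, 1]], and Q = P·diag(3, -1)·P⁻¹.
Then Q⁹ = P·diag(19683, -1)·P⁻¹ = [[-19683, 2], [19683, -3]] · [[-3, -2], [1, 1]] = [[59051, 39368], [-59052, -39369]].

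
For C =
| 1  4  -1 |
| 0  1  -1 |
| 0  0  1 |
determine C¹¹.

[[1, 44, -231], [0, 1, -11], [0, 0, 1]]

C = I + N where N = [[0, 4, -1], [0, 0, -1], [0, 0, 0]] is strictly upper-triangular, so N³ = 0.
(I + N)¹¹ = I + 11·N + 55·N² = [[1, 44, -231], [0, 1, -11], [0, 0, 1]].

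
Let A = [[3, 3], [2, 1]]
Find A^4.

[[321, 264], [176, 145]]

A^2 = [[15, 12], [8, 7]]
A^3 = [[69, 57], [38, 31]]
A^4 = [[321, 264], [176, 145]]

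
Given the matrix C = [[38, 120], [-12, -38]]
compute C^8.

[[256, 0], [0, 256]]

tr C = 0 and det C = -4, so the characteristic polynomial is λ² − (0)λ + (-4) with roots 2 and -2.
Eigenvectors give P = [[10, 3], [-3, -1]] with P⁻¹ = [[1, 3], [-3, -10]], and C = P·diag(2, -2)·P⁻¹.
Then C^8 = P·diag(256, 256)·P⁻¹ = [[2560, 768], [-768, -256]] · [[1, 3], [-3, -10]] = [[256, 0], [0, 256]].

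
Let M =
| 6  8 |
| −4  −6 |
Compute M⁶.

[[64, 0], [0, 64]]

tr M = 0 and det M = −4, so the characteristic polynomial is λ² − (0)λ + (−4) with roots 2 and −2.
Eigenvectors give P = [[2, −1], [−1, 1]] with P⁻¹ = [[1, 1], [1, 2]], and M = P·diag(2, −2)·P⁻¹.
Then M⁶ = P·diag(64, 64)·P⁻¹ = [[128, −64], [−64, 64]] · [[1, 1], [1, 2]] = [[64, 0], [0, 64]].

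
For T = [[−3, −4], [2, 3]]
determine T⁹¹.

T² = I (check: tr T = 0 and det T = −1), so T⁹¹ = T since 91 is odd.

[[−3, −4], [2, 3]]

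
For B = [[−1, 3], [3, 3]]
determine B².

[[10, 6], [6, 18]]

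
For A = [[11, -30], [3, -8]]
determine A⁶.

[[631, -1890], [189, -566]]

tr A = 3 and det A = 2, so the characteristic polynomial is λ² − (3)λ + (2) with roots 1 and 2.
Eigenvectors give P = [[3, 10], [1, 3]] with P⁻¹ = [[-3, 10], [1, -3]], and A = P·diag(1, 2)·P⁻¹.
Then A⁶ = P·diag(1, 64)·P⁻¹ = [[3, 640], [1, 192]] · [[-3, 10], [1, -3]] = [[631, -1890], [189, -566]].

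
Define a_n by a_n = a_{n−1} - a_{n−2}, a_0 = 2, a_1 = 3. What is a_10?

With companion matrix M = [[1, -1], [1, 0]], [a_n, a_{n−1}]ᵀ = M·[a_{n−1}, a_{n−2}]ᵀ, so [a_10, a_9]ᵀ = M^9·[a_1, a_0]ᵀ.
M^9 = [[-1, 0], [0, -1]], giving [a_10, a_9]ᵀ = [[-3], [-2]].

-3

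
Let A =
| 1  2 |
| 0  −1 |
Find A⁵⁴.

A² = I (check: tr A = 0 and det A = −1), so A⁵⁴ = I since 54 is even.

[[1, 0], [0, 1]]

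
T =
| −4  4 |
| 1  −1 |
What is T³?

[[−100, 100], [25, −25]]

T² = [[20, −20], [−5, 5]]
T³ = [[−100, 100], [25, −25]]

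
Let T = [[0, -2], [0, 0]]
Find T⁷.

T is strictly triangular, hence nilpotent: T² = 0, so T⁷ = 0.

[[0, 0], [0, 0]]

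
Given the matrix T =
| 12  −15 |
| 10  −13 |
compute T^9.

tr T = −1 and det T = −6, so the characteristic polynomial is λ² − (−1)λ + (−6) with roots −3 and 2.
Eigenvectors give P = [[1, 3], [1, 2]] with P⁻¹ = [[−2, 3], [1, −1]], and T = P·diag(−3, 2)·P⁻¹.
Then T^9 = P·diag(−19683, 512)·P⁻¹ = [[−19683, 1536], [−19683, 1024]] · [[−2, 3], [1, −1]] = [[40902, −60585], [40390, −60073]].

[[40902, −60585], [40390, −60073]]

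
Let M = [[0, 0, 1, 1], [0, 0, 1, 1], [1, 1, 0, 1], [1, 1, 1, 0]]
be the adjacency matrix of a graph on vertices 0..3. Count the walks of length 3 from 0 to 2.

The number of length-3 walks from vertex 0 to vertex 2 is entry (0,2) of M³, where M is the adjacency matrix.
M² = [[2, 2, 1, 1], [2, 2, 1, 1], [1, 1, 3, 2], [1, 1, 2, 3]]
M³ = [[2, 2, 5, 5], [2, 2, 5, 5], [5, 5, 4, 5], [5, 5, 5, 4]]

5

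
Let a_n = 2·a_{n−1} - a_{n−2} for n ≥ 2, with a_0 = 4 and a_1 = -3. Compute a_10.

-66

With companion matrix C = [[2, -1], [1, 0]], [a_n, a_{n−1}]ᵀ = C·[a_{n−1}, a_{n−2}]ᵀ, so [a_10, a_9]ᵀ = C⁹·[a_1, a_0]ᵀ.
C⁹ = [[10, -9], [9, -8]], giving [a_10, a_9]ᵀ = [[-66], [-59]].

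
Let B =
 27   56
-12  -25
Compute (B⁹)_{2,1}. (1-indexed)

tr B = 2 and det B = -3, so the characteristic polynomial is λ² − (2)λ + (-3) with roots -1 and 3.
Eigenvectors give P = [[-2, 7], [1, -3]] with P⁻¹ = [[3, 7], [1, 2]], and B = P·diag(-1, 3)·P⁻¹.
Then B⁹ = P·diag(-1, 19683)·P⁻¹ = [[2, 137781], [-1, -59049]] · [[3, 7], [1, 2]] = [[137787, 275576], [-59052, -118105]].

-59052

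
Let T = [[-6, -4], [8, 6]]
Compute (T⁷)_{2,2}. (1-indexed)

384

tr T = 0 and det T = -4, so the characteristic polynomial is λ² − (0)λ + (-4) with roots -2 and 2.
Eigenvectors give P = [[-1, -1], [1, 2]] with P⁻¹ = [[-2, -1], [1, 1]], and T = P·diag(-2, 2)·P⁻¹.
Then T⁷ = P·diag(-128, 128)·P⁻¹ = [[128, -128], [-128, 256]] · [[-2, -1], [1, 1]] = [[-384, -256], [512, 384]].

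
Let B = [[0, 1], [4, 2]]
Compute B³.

B² = [[4, 2], [8, 8]]
B³ = [[8, 8], [32, 24]]

[[8, 8], [32, 24]]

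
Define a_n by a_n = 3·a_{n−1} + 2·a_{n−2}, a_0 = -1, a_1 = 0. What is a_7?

With companion matrix M = [[3, 2], [1, 0]], [a_n, a_{n−1}]ᵀ = M·[a_{n−1}, a_{n−2}]ᵀ, so [a_7, a_6]ᵀ = M⁶·[a_1, a_0]ᵀ.
M⁶ = [[1763, 990], [495, 278]], giving [a_7, a_6]ᵀ = [[-990], [-278]].

-990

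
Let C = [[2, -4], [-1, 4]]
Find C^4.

[[208, -672], [-168, 544]]

C^2 = [[8, -24], [-6, 20]]
C^3 = [[40, -128], [-32, 104]]
C^4 = [[208, -672], [-168, 544]]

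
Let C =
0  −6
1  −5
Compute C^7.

tr C = −5 and det C = 6, so the characteristic polynomial is λ² − (−5)λ + (6) with roots −2 and −3.
Eigenvectors give P = [[3, −2], [1, −1]] with P⁻¹ = [[1, −2], [1, −3]], and C = P·diag(−2, −3)·P⁻¹.
Then C^7 = P·diag(−128, −2187)·P⁻¹ = [[−384, 4374], [−128, 2187]] · [[1, −2], [1, −3]] = [[3990, −12354], [2059, −6305]].

[[3990, −12354], [2059, −6305]]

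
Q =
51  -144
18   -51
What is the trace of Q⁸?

13122

tr Q = 0 and det Q = -9, so the characteristic polynomial is λ² − (0)λ + (-9) with roots -3 and 3.
Eigenvectors give P = [[-8, 3], [-3, 1]] with P⁻¹ = [[1, -3], [3, -8]], and Q = P·diag(-3, 3)·P⁻¹.
Then Q⁸ = P·diag(6561, 6561)·P⁻¹ = [[-52488, 19683], [-19683, 6561]] · [[1, -3], [3, -8]] = [[6561, 0], [0, 6561]].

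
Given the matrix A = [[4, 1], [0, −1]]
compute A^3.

[[64, 13], [0, −1]]

A^2 = [[16, 3], [0, 1]]
A^3 = [[64, 13], [0, −1]]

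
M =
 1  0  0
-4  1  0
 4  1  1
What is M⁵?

M = I + N where N = [[0, 0, 0], [-4, 0, 0], [4, 1, 0]] is strictly lower-triangular, so N³ = 0.
(I + N)⁵ = I + 5·N + 10·N² = [[1, 0, 0], [-20, 1, 0], [-20, 5, 1]].

[[1, 0, 0], [-20, 1, 0], [-20, 5, 1]]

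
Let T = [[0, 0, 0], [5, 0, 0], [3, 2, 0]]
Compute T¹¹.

T is strictly triangular, hence nilpotent: T³ = 0, so T¹¹ = 0.

[[0, 0, 0], [0, 0, 0], [0, 0, 0]]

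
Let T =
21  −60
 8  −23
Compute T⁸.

tr T = −2 and det T = −3, so the characteristic polynomial is λ² − (−2)λ + (−3) with roots −3 and 1.
Eigenvectors give P = [[−5, 3], [−2, 1]] with P⁻¹ = [[1, −3], [2, −5]], and T = P·diag(−3, 1)·P⁻¹.
Then T⁸ = P·diag(6561, 1)·P⁻¹ = [[−32805, 3], [−13122, 1]] · [[1, −3], [2, −5]] = [[−32799, 98400], [−13120, 39361]].

[[−32799, 98400], [−13120, 39361]]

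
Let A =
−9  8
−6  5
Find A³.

tr A = −4 and det A = 3, so the characteristic polynomial is λ² − (−4)λ + (3) with roots −1 and −3.
Eigenvectors give P = [[1, 4], [1, 3]] with P⁻¹ = [[−3, 4], [1, −1]], and A = P·diag(−1, −3)·P⁻¹.
Then A³ = P·diag(−1, −27)·P⁻¹ = [[−1, −108], [−1, −81]] · [[−3, 4], [1, −1]] = [[−105, 104], [−78, 77]].

[[−105, 104], [−78, 77]]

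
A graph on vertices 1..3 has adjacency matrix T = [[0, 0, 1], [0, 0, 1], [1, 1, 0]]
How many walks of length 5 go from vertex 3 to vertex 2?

The number of length-5 walks from vertex 3 to vertex 2 is entry (3,2) of T⁵, where T is the adjacency matrix.
T² = [[1, 1, 0], [1, 1, 0], [0, 0, 2]]
T³ = [[0, 0, 2], [0, 0, 2], [2, 2, 0]]
T⁴ = [[2, 2, 0], [2, 2, 0], [0, 0, 4]]
T⁵ = [[0, 0, 4], [0, 0, 4], [4, 4, 0]]

4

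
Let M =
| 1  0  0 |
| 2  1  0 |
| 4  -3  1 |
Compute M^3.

M = I + N where N = [[0, 0, 0], [2, 0, 0], [4, -3, 0]] is strictly lower-triangular, so N^3 = 0.
(I + N)^3 = I + 3·N + 3·N^2 = [[1, 0, 0], [6, 1, 0], [-6, -9, 1]].

[[1, 0, 0], [6, 1, 0], [-6, -9, 1]]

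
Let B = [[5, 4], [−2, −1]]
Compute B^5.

[[485, 484], [−242, −241]]

tr B = 4 and det B = 3, so the characteristic polynomial is λ² − (4)λ + (3) with roots 1 and 3.
Eigenvectors give P = [[1, −2], [−1, 1]] with P⁻¹ = [[−1, −2], [−1, −1]], and B = P·diag(1, 3)·P⁻¹.
Then B^5 = P·diag(1, 243)·P⁻¹ = [[1, −486], [−1, 243]] · [[−1, −2], [−1, −1]] = [[485, 484], [−242, −241]].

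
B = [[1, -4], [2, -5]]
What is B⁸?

[[-6559, 13120], [-6560, 13121]]

tr B = -4 and det B = 3, so the characteristic polynomial is λ² − (-4)λ + (3) with roots -1 and -3.
Eigenvectors give P = [[2, 1], [1, 1]] with P⁻¹ = [[1, -1], [-1, 2]], and B = P·diag(-1, -3)·P⁻¹.
Then B⁸ = P·diag(1, 6561)·P⁻¹ = [[2, 6561], [1, 6561]] · [[1, -1], [-1, 2]] = [[-6559, 13120], [-6560, 13121]].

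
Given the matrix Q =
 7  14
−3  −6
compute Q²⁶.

[[7, 14], [−3, −6]]

Q² = Q (a projection; rank 1, trace 1), so Q²⁶ = Q.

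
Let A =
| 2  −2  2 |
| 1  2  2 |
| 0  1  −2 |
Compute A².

[[2, −6, −4], [4, 4, 2], [1, 0, 6]]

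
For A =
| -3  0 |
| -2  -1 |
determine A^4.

[[81, 0], [80, 1]]

A^2 = [[9, 0], [8, 1]]
A^3 = [[-27, 0], [-26, -1]]
A^4 = [[81, 0], [80, 1]]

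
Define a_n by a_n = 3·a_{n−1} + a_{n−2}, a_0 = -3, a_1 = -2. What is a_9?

With companion matrix C = [[3, 1], [1, 0]], [a_n, a_{n−1}]ᵀ = C·[a_{n−1}, a_{n−2}]ᵀ, so [a_9, a_8]ᵀ = C^8·[a_1, a_0]ᵀ.
C^8 = [[12970, 3927], [3927, 1189]], giving [a_9, a_8]ᵀ = [[-37721], [-11421]].

-37721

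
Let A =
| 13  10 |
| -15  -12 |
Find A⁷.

tr A = 1 and det A = -6, so the characteristic polynomial is λ² − (1)λ + (-6) with roots 3 and -2.
Eigenvectors give P = [[-1, -2], [1, 3]] with P⁻¹ = [[-3, -2], [1, 1]], and A = P·diag(3, -2)·P⁻¹.
Then A⁷ = P·diag(2187, -128)·P⁻¹ = [[-2187, 256], [2187, -384]] · [[-3, -2], [1, 1]] = [[6817, 4630], [-6945, -4758]].

[[6817, 4630], [-6945, -4758]]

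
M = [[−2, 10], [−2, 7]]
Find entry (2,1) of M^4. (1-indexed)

−130

tr M = 5 and det M = 6, so the characteristic polynomial is λ² − (5)λ + (6) with roots 2 and 3.
Eigenvectors give P = [[5, 2], [2, 1]] with P⁻¹ = [[1, −2], [−2, 5]], and M = P·diag(2, 3)·P⁻¹.
Then M^4 = P·diag(16, 81)·P⁻¹ = [[80, 162], [32, 81]] · [[1, −2], [−2, 5]] = [[−244, 650], [−130, 341]].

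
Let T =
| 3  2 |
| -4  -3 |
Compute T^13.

[[3, 2], [-4, -3]]

T² = I (check: tr T = 0 and det T = -1), so T^13 = T since 13 is odd.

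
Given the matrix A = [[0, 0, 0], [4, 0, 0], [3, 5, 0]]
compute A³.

[[0, 0, 0], [0, 0, 0], [0, 0, 0]]

A is strictly triangular, hence nilpotent: A³ = 0, so A³ = 0.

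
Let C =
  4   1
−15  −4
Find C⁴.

[[1, 0], [0, 1]]

C² = I (check: tr C = 0 and det C = −1), so C⁴ = I since 4 is even.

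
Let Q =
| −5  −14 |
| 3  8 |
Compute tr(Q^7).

129

tr Q = 3 and det Q = 2, so the characteristic polynomial is λ² − (3)λ + (2) with roots 2 and 1.
Eigenvectors give P = [[−2, 7], [1, −3]] with P⁻¹ = [[3, 7], [1, 2]], and Q = P·diag(2, 1)·P⁻¹.
Then Q^7 = P·diag(128, 1)·P⁻¹ = [[−256, 7], [128, −3]] · [[3, 7], [1, 2]] = [[−761, −1778], [381, 890]].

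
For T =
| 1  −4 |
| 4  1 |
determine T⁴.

T² = [[−15, −8], [8, −15]]
T³ = [[−47, 52], [−52, −47]]
T⁴ = [[161, 240], [−240, 161]]

[[161, 240], [−240, 161]]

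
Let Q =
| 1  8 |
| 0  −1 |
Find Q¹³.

Q² = I (check: tr Q = 0 and det Q = −1), so Q¹³ = Q since 13 is odd.

[[1, 8], [0, −1]]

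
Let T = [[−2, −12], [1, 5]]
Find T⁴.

[[−44, −180], [15, 61]]

tr T = 3 and det T = 2, so the characteristic polynomial is λ² − (3)λ + (2) with roots 1 and 2.
Eigenvectors give P = [[−4, 3], [1, −1]] with P⁻¹ = [[−1, −3], [−1, −4]], and T = P·diag(1, 2)·P⁻¹.
Then T⁴ = P·diag(1, 16)·P⁻¹ = [[−4, 48], [1, −16]] · [[−1, −3], [−1, −4]] = [[−44, −180], [15, 61]].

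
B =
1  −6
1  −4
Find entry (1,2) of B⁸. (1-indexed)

tr B = −3 and det B = 2, so the characteristic polynomial is λ² − (−3)λ + (2) with roots −2 and −1.
Eigenvectors give P = [[2, 3], [1, 1]] with P⁻¹ = [[−1, 3], [1, −2]], and B = P·diag(−2, −1)·P⁻¹.
Then B⁸ = P·diag(256, 1)·P⁻¹ = [[512, 3], [256, 1]] · [[−1, 3], [1, −2]] = [[−509, 1530], [−255, 766]].

1530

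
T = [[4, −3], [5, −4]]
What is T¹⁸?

[[1, 0], [0, 1]]

T² = I (check: tr T = 0 and det T = −1), so T¹⁸ = I since 18 is even.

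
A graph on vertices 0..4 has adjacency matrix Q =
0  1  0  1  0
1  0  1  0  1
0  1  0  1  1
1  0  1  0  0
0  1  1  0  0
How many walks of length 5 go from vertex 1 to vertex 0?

26

The number of length-5 walks from vertex 1 to vertex 0 is entry (1,0) of Q⁵, where Q is the adjacency matrix.
Q² = [[2, 0, 2, 0, 1], [0, 3, 1, 2, 1], [2, 1, 3, 0, 1], [0, 2, 0, 2, 1], [1, 1, 1, 1, 2]]
Q³ = [[0, 5, 1, 4, 2], [5, 2, 6, 1, 4], [1, 6, 2, 5, 4], [4, 1, 5, 0, 2], [2, 4, 4, 2, 2]]
Q⁴ = [[9, 3, 11, 1, 6], [3, 15, 7, 11, 8], [11, 7, 15, 3, 8], [1, 11, 3, 9, 6], [6, 8, 8, 6, 8]]
Q⁵ = [[4, 26, 10, 20, 14], [26, 18, 34, 10, 22], [10, 34, 18, 26, 22], [20, 10, 26, 4, 14], [14, 22, 22, 14, 16]]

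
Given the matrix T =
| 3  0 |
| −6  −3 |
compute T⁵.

tr T = 0 and det T = −9, so the characteristic polynomial is λ² − (0)λ + (−9) with roots 3 and −3.
Eigenvectors give P = [[−1, 0], [1, 1]] with P⁻¹ = [[−1, 0], [1, 1]], and T = P·diag(3, −3)·P⁻¹.
Then T⁵ = P·diag(243, −243)·P⁻¹ = [[−243, 0], [243, −243]] · [[−1, 0], [1, 1]] = [[243, 0], [−486, −243]].

[[243, 0], [−486, −243]]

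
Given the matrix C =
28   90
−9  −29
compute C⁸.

[[−2294, −7650], [765, 2551]]

tr C = −1 and det C = −2, so the characteristic polynomial is λ² − (−1)λ + (−2) with roots 1 and −2.
Eigenvectors give P = [[−10, 3], [3, −1]] with P⁻¹ = [[−1, −3], [−3, −10]], and C = P·diag(1, −2)·P⁻¹.
Then C⁸ = P·diag(1, 256)·P⁻¹ = [[−10, 768], [3, −256]] · [[−1, −3], [−3, −10]] = [[−2294, −7650], [765, 2551]].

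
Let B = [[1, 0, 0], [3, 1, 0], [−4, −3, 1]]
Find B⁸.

B = I + N where N = [[0, 0, 0], [3, 0, 0], [−4, −3, 0]] is strictly lower-triangular, so N³ = 0.
(I + N)⁸ = I + 8·N + 28·N² = [[1, 0, 0], [24, 1, 0], [−284, −24, 1]].

[[1, 0, 0], [24, 1, 0], [−284, −24, 1]]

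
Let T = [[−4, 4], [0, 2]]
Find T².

[[16, −8], [0, 4]]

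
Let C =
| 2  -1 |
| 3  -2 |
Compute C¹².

[[1, 0], [0, 1]]

C² = I (check: tr C = 0 and det C = -1), so C¹² = I since 12 is even.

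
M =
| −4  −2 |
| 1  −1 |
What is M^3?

[[−46, −38], [19, 11]]

tr M = −5 and det M = 6, so the characteristic polynomial is λ² − (−5)λ + (6) with roots −3 and −2.
Eigenvectors give P = [[2, −1], [−1, 1]] with P⁻¹ = [[1, 1], [1, 2]], and M = P·diag(−3, −2)·P⁻¹.
Then M^3 = P·diag(−27, −8)·P⁻¹ = [[−54, 8], [27, −8]] · [[1, 1], [1, 2]] = [[−46, −38], [19, 11]].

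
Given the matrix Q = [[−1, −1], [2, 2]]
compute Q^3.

Q^2 = [[−1, −1], [2, 2]]
Q^3 = [[−1, −1], [2, 2]]

[[−1, −1], [2, 2]]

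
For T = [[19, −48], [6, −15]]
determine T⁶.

tr T = 4 and det T = 3, so the characteristic polynomial is λ² − (4)λ + (3) with roots 1 and 3.
Eigenvectors give P = [[−8, 3], [−3, 1]] with P⁻¹ = [[1, −3], [3, −8]], and T = P·diag(1, 3)·P⁻¹.
Then T⁶ = P·diag(1, 729)·P⁻¹ = [[−8, 2187], [−3, 729]] · [[1, −3], [3, −8]] = [[6553, −17472], [2184, −5823]].

[[6553, −17472], [2184, −5823]]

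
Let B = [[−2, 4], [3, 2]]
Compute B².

[[16, 0], [0, 16]]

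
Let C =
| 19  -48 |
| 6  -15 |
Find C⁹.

tr C = 4 and det C = 3, so the characteristic polynomial is λ² − (4)λ + (3) with roots 3 and 1.
Eigenvectors give P = [[-3, -8], [-1, -3]] with P⁻¹ = [[-3, 8], [1, -3]], and C = P·diag(3, 1)·P⁻¹.
Then C⁹ = P·diag(19683, 1)·P⁻¹ = [[-59049, -8], [-19683, -3]] · [[-3, 8], [1, -3]] = [[177139, -472368], [59046, -157455]].

[[177139, -472368], [59046, -157455]]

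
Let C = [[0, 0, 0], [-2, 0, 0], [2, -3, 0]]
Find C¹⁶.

C is strictly triangular, hence nilpotent: C³ = 0, so C¹⁶ = 0.

[[0, 0, 0], [0, 0, 0], [0, 0, 0]]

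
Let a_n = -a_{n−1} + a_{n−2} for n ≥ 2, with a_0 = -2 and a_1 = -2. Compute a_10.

42

With companion matrix B = [[-1, 1], [1, 0]], [a_n, a_{n−1}]ᵀ = B·[a_{n−1}, a_{n−2}]ᵀ, so [a_10, a_9]ᵀ = B^9·[a_1, a_0]ᵀ.
B^9 = [[-55, 34], [34, -21]], giving [a_10, a_9]ᵀ = [[42], [-26]].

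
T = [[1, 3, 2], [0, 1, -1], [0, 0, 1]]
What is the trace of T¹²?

3

T = I + N where N = [[0, 3, 2], [0, 0, -1], [0, 0, 0]] is strictly upper-triangular, so N³ = 0.
(I + N)¹² = I + 12·N + 66·N² = [[1, 36, -174], [0, 1, -12], [0, 0, 1]].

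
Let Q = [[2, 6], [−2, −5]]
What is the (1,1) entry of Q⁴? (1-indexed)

tr Q = −3 and det Q = 2, so the characteristic polynomial is λ² − (−3)λ + (2) with roots −2 and −1.
Eigenvectors give P = [[3, 2], [−2, −1]] with P⁻¹ = [[−1, −2], [2, 3]], and Q = P·diag(−2, −1)·P⁻¹.
Then Q⁴ = P·diag(16, 1)·P⁻¹ = [[48, 2], [−32, −1]] · [[−1, −2], [2, 3]] = [[−44, −90], [30, 61]].

−44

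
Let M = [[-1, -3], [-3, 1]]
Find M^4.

M^2 = [[10, 0], [0, 10]]
M^3 = [[-10, -30], [-30, 10]]
M^4 = [[100, 0], [0, 100]]

[[100, 0], [0, 100]]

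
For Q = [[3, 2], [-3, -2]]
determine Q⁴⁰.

Q² = Q (a projection; rank 1, trace 1), so Q⁴⁰ = Q.

[[3, 2], [-3, -2]]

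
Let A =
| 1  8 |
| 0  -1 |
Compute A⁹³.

A² = I (check: tr A = 0 and det A = -1), so A⁹³ = A since 93 is odd.

[[1, 8], [0, -1]]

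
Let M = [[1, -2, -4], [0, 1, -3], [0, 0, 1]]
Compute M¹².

M = I + N where N = [[0, -2, -4], [0, 0, -3], [0, 0, 0]] is strictly upper-triangular, so N³ = 0.
(I + N)¹² = I + 12·N + 66·N² = [[1, -24, 348], [0, 1, -36], [0, 0, 1]].

[[1, -24, 348], [0, 1, -36], [0, 0, 1]]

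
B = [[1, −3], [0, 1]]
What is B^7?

[[1, −21], [0, 1]]

B = I + N where N = [[0, −3], [0, 0]] is strictly upper-triangular, so N^2 = 0.
(I + N)^7 = I + 7·N = [[1, −21], [0, 1]].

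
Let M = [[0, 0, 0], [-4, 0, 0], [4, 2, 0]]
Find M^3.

M is strictly triangular, hence nilpotent: M^3 = 0, so M^3 = 0.

[[0, 0, 0], [0, 0, 0], [0, 0, 0]]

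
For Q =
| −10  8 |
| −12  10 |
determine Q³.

tr Q = 0 and det Q = −4, so the characteristic polynomial is λ² − (0)λ + (−4) with roots 2 and −2.
Eigenvectors give P = [[2, −1], [3, −1]] with P⁻¹ = [[−1, 1], [−3, 2]], and Q = P·diag(2, −2)·P⁻¹.
Then Q³ = P·diag(8, −8)·P⁻¹ = [[16, 8], [24, 8]] · [[−1, 1], [−3, 2]] = [[−40, 32], [−48, 40]].

[[−40, 32], [−48, 40]]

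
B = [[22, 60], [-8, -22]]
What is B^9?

tr B = 0 and det B = -4, so the characteristic polynomial is λ² − (0)λ + (-4) with roots 2 and -2.
Eigenvectors give P = [[-3, -5], [1, 2]] with P⁻¹ = [[-2, -5], [1, 3]], and B = P·diag(2, -2)·P⁻¹.
Then B^9 = P·diag(512, -512)·P⁻¹ = [[-1536, 2560], [512, -1024]] · [[-2, -5], [1, 3]] = [[5632, 15360], [-2048, -5632]].

[[5632, 15360], [-2048, -5632]]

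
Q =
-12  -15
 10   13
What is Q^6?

[[-1266, -1995], [1330, 2059]]

tr Q = 1 and det Q = -6, so the characteristic polynomial is λ² − (1)λ + (-6) with roots 3 and -2.
Eigenvectors give P = [[-1, 3], [1, -2]] with P⁻¹ = [[2, 3], [1, 1]], and Q = P·diag(3, -2)·P⁻¹.
Then Q^6 = P·diag(729, 64)·P⁻¹ = [[-729, 192], [729, -128]] · [[2, 3], [1, 1]] = [[-1266, -1995], [1330, 2059]].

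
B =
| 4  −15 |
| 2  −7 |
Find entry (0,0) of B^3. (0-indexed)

34

tr B = −3 and det B = 2, so the characteristic polynomial is λ² − (−3)λ + (2) with roots −2 and −1.
Eigenvectors give P = [[−5, 3], [−2, 1]] with P⁻¹ = [[1, −3], [2, −5]], and B = P·diag(−2, −1)·P⁻¹.
Then B^3 = P·diag(−8, −1)·P⁻¹ = [[40, −3], [16, −1]] · [[1, −3], [2, −5]] = [[34, −105], [14, −43]].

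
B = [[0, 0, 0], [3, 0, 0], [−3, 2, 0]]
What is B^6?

B is strictly triangular, hence nilpotent: B^3 = 0, so B^6 = 0.

[[0, 0, 0], [0, 0, 0], [0, 0, 0]]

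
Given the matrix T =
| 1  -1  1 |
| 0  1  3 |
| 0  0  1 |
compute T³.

T = I + N where N = [[0, -1, 1], [0, 0, 3], [0, 0, 0]] is strictly upper-triangular, so N³ = 0.
(I + N)³ = I + 3·N + 3·N² = [[1, -3, -6], [0, 1, 9], [0, 0, 1]].

[[1, -3, -6], [0, 1, 9], [0, 0, 1]]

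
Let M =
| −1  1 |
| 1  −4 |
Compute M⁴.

M² = [[2, −5], [−5, 17]]
M³ = [[−7, 22], [22, −73]]
M⁴ = [[29, −95], [−95, 314]]

[[29, −95], [−95, 314]]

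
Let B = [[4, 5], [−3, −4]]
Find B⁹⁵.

B² = I (check: tr B = 0 and det B = −1), so B⁹⁵ = B since 95 is odd.

[[4, 5], [−3, −4]]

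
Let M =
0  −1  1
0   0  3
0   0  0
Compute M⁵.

M is strictly triangular, hence nilpotent: M³ = 0, so M⁵ = 0.

[[0, 0, 0], [0, 0, 0], [0, 0, 0]]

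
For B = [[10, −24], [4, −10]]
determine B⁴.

tr B = 0 and det B = −4, so the characteristic polynomial is λ² − (0)λ + (−4) with roots −2 and 2.
Eigenvectors give P = [[2, −3], [1, −1]] with P⁻¹ = [[−1, 3], [−1, 2]], and B = P·diag(−2, 2)·P⁻¹.
Then B⁴ = P·diag(16, 16)·P⁻¹ = [[32, −48], [16, −16]] · [[−1, 3], [−1, 2]] = [[16, 0], [0, 16]].

[[16, 0], [0, 16]]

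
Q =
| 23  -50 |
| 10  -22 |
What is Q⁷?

tr Q = 1 and det Q = -6, so the characteristic polynomial is λ² − (1)λ + (-6) with roots 3 and -2.
Eigenvectors give P = [[5, 2], [2, 1]] with P⁻¹ = [[1, -2], [-2, 5]], and Q = P·diag(3, -2)·P⁻¹.
Then Q⁷ = P·diag(2187, -128)·P⁻¹ = [[10935, -256], [4374, -128]] · [[1, -2], [-2, 5]] = [[11447, -23150], [4630, -9388]].

[[11447, -23150], [4630, -9388]]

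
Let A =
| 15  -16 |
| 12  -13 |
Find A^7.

tr A = 2 and det A = -3, so the characteristic polynomial is λ² − (2)λ + (-3) with roots 3 and -1.
Eigenvectors give P = [[4, 1], [3, 1]] with P⁻¹ = [[1, -1], [-3, 4]], and A = P·diag(3, -1)·P⁻¹.
Then A^7 = P·diag(2187, -1)·P⁻¹ = [[8748, -1], [6561, -1]] · [[1, -1], [-3, 4]] = [[8751, -8752], [6564, -6565]].

[[8751, -8752], [6564, -6565]]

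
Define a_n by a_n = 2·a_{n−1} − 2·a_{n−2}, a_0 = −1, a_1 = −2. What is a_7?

With companion matrix B = [[2, −2], [1, 0]], [a_n, a_{n−1}]ᵀ = B·[a_{n−1}, a_{n−2}]ᵀ, so [a_7, a_6]ᵀ = B⁶·[a_1, a_0]ᵀ.
B⁶ = [[−8, 16], [−8, 8]], giving [a_7, a_6]ᵀ = [[0], [8]].

0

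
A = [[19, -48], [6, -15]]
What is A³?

tr A = 4 and det A = 3, so the characteristic polynomial is λ² − (4)λ + (3) with roots 3 and 1.
Eigenvectors give P = [[3, -8], [1, -3]] with P⁻¹ = [[3, -8], [1, -3]], and A = P·diag(3, 1)·P⁻¹.
Then A³ = P·diag(27, 1)·P⁻¹ = [[81, -8], [27, -3]] · [[3, -8], [1, -3]] = [[235, -624], [78, -207]].

[[235, -624], [78, -207]]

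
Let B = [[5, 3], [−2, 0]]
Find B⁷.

[[6305, 6177], [−4118, −3990]]

tr B = 5 and det B = 6, so the characteristic polynomial is λ² − (5)λ + (6) with roots 3 and 2.
Eigenvectors give P = [[3, −1], [−2, 1]] with P⁻¹ = [[1, 1], [2, 3]], and B = P·diag(3, 2)·P⁻¹.
Then B⁷ = P·diag(2187, 128)·P⁻¹ = [[6561, −128], [−4374, 128]] · [[1, 1], [2, 3]] = [[6305, 6177], [−4118, −3990]].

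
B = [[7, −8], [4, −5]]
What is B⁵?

[[487, −488], [244, −245]]

tr B = 2 and det B = −3, so the characteristic polynomial is λ² − (2)λ + (−3) with roots 3 and −1.
Eigenvectors give P = [[2, −1], [1, −1]] with P⁻¹ = [[1, −1], [1, −2]], and B = P·diag(3, −1)·P⁻¹.
Then B⁵ = P·diag(243, −1)·P⁻¹ = [[486, 1], [243, 1]] · [[1, −1], [1, −2]] = [[487, −488], [244, −245]].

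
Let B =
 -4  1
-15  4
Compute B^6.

B² = I (check: tr B = 0 and det B = -1), so B^6 = I since 6 is even.

[[1, 0], [0, 1]]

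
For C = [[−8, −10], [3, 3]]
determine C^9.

[[−115538, −191710], [57513, 95343]]

tr C = −5 and det C = 6, so the characteristic polynomial is λ² − (−5)λ + (6) with roots −2 and −3.
Eigenvectors give P = [[−5, −2], [3, 1]] with P⁻¹ = [[1, 2], [−3, −5]], and C = P·diag(−2, −3)·P⁻¹.
Then C^9 = P·diag(−512, −19683)·P⁻¹ = [[2560, 39366], [−1536, −19683]] · [[1, 2], [−3, −5]] = [[−115538, −191710], [57513, 95343]].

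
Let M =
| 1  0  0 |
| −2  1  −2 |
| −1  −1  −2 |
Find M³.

[[1, 0, 0], [−10, 1, −10], [−5, −5, −14]]

M² = [[1, 0, 0], [−2, 3, 2], [3, 1, 6]]
M³ = [[1, 0, 0], [−10, 1, −10], [−5, −5, −14]]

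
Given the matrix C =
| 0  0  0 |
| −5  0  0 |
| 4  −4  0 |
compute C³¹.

C is strictly triangular, hence nilpotent: C³ = 0, so C³¹ = 0.

[[0, 0, 0], [0, 0, 0], [0, 0, 0]]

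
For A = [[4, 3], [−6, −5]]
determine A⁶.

tr A = −1 and det A = −2, so the characteristic polynomial is λ² − (−1)λ + (−2) with roots −2 and 1.
Eigenvectors give P = [[1, 1], [−2, −1]] with P⁻¹ = [[−1, −1], [2, 1]], and A = P·diag(−2, 1)·P⁻¹.
Then A⁶ = P·diag(64, 1)·P⁻¹ = [[64, 1], [−128, −1]] · [[−1, −1], [2, 1]] = [[−62, −63], [126, 127]].

[[−62, −63], [126, 127]]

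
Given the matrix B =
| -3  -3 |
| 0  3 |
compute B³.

[[-27, -27], [0, 27]]

B² = [[9, 0], [0, 9]]
B³ = [[-27, -27], [0, 27]]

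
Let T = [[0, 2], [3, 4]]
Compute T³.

T² = [[6, 8], [12, 22]]
T³ = [[24, 44], [66, 112]]

[[24, 44], [66, 112]]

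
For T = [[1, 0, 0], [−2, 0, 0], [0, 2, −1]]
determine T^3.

T^2 = [[1, 0, 0], [−2, 0, 0], [−4, −2, 1]]
T^3 = [[1, 0, 0], [−2, 0, 0], [0, 2, −1]]

[[1, 0, 0], [−2, 0, 0], [0, 2, −1]]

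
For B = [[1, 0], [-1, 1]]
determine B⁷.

B = I + N where N = [[0, 0], [-1, 0]] is strictly lower-triangular, so N² = 0.
(I + N)⁷ = I + 7·N = [[1, 0], [-7, 1]].

[[1, 0], [-7, 1]]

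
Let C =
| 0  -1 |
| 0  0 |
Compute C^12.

C is strictly triangular, hence nilpotent: C^2 = 0, so C^12 = 0.

[[0, 0], [0, 0]]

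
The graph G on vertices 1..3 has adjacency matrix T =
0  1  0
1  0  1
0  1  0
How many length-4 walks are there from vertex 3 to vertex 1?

2

The number of length-4 walks from vertex 3 to vertex 1 is entry (3,1) of T^4, where T is the adjacency matrix.
T^2 = [[1, 0, 1], [0, 2, 0], [1, 0, 1]]
T^3 = [[0, 2, 0], [2, 0, 2], [0, 2, 0]]
T^4 = [[2, 0, 2], [0, 4, 0], [2, 0, 2]]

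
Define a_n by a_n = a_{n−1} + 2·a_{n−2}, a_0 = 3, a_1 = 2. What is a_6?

108

With companion matrix Q = [[1, 2], [1, 0]], [a_n, a_{n−1}]ᵀ = Q·[a_{n−1}, a_{n−2}]ᵀ, so [a_6, a_5]ᵀ = Q^5·[a_1, a_0]ᵀ.
Q^5 = [[21, 22], [11, 10]], giving [a_6, a_5]ᵀ = [[108], [52]].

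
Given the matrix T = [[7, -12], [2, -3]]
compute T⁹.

tr T = 4 and det T = 3, so the characteristic polynomial is λ² − (4)λ + (3) with roots 3 and 1.
Eigenvectors give P = [[3, -2], [1, -1]] with P⁻¹ = [[1, -2], [1, -3]], and T = P·diag(3, 1)·P⁻¹.
Then T⁹ = P·diag(19683, 1)·P⁻¹ = [[59049, -2], [19683, -1]] · [[1, -2], [1, -3]] = [[59047, -118092], [19682, -39363]].

[[59047, -118092], [19682, -39363]]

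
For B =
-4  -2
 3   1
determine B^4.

[[46, 30], [-45, -29]]

tr B = -3 and det B = 2, so the characteristic polynomial is λ² − (-3)λ + (2) with roots -1 and -2.
Eigenvectors give P = [[-2, -1], [3, 1]] with P⁻¹ = [[1, 1], [-3, -2]], and B = P·diag(-1, -2)·P⁻¹.
Then B^4 = P·diag(1, 16)·P⁻¹ = [[-2, -16], [3, 16]] · [[1, 1], [-3, -2]] = [[46, 30], [-45, -29]].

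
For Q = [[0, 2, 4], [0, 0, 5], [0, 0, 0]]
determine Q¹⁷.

Q is strictly triangular, hence nilpotent: Q³ = 0, so Q¹⁷ = 0.

[[0, 0, 0], [0, 0, 0], [0, 0, 0]]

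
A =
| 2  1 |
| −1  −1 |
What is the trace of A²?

3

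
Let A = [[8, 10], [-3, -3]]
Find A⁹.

[[115538, 191710], [-57513, -95343]]

tr A = 5 and det A = 6, so the characteristic polynomial is λ² − (5)λ + (6) with roots 2 and 3.
Eigenvectors give P = [[-5, -2], [3, 1]] with P⁻¹ = [[1, 2], [-3, -5]], and A = P·diag(2, 3)·P⁻¹.
Then A⁹ = P·diag(512, 19683)·P⁻¹ = [[-2560, -39366], [1536, 19683]] · [[1, 2], [-3, -5]] = [[115538, 191710], [-57513, -95343]].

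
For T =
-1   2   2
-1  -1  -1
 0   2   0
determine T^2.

[[-1, 0, -4], [2, -3, -1], [-2, -2, -2]]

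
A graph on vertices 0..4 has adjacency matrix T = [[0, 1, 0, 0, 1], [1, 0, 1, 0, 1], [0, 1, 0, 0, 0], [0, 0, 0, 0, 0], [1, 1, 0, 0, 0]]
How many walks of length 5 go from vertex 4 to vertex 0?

The number of length-5 walks from vertex 4 to vertex 0 is entry (4,0) of T⁵, where T is the adjacency matrix.
T² = [[2, 1, 1, 0, 1], [1, 3, 0, 0, 1], [1, 0, 1, 0, 1], [0, 0, 0, 0, 0], [1, 1, 1, 0, 2]]
T³ = [[2, 4, 1, 0, 3], [4, 2, 3, 0, 4], [1, 3, 0, 0, 1], [0, 0, 0, 0, 0], [3, 4, 1, 0, 2]]
T⁴ = [[7, 6, 4, 0, 6], [6, 11, 2, 0, 6], [4, 2, 3, 0, 4], [0, 0, 0, 0, 0], [6, 6, 4, 0, 7]]
T⁵ = [[12, 17, 6, 0, 13], [17, 14, 11, 0, 17], [6, 11, 2, 0, 6], [0, 0, 0, 0, 0], [13, 17, 6, 0, 12]]

13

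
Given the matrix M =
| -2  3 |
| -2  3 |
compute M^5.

M² = M (a projection; rank 1, trace 1), so M^5 = M.

[[-2, 3], [-2, 3]]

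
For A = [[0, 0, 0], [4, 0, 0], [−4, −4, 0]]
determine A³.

A is strictly triangular, hence nilpotent: A³ = 0, so A³ = 0.

[[0, 0, 0], [0, 0, 0], [0, 0, 0]]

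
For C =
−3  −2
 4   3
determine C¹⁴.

C² = I (check: tr C = 0 and det C = −1), so C¹⁴ = I since 14 is even.

[[1, 0], [0, 1]]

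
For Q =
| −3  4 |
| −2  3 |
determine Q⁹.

Q² = I (check: tr Q = 0 and det Q = −1), so Q⁹ = Q since 9 is odd.

[[−3, 4], [−2, 3]]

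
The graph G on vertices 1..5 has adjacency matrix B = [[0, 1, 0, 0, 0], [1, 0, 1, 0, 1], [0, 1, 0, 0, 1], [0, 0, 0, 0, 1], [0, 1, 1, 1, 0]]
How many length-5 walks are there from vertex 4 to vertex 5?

12

The number of length-5 walks from vertex 4 to vertex 5 is entry (4,5) of B⁵, where B is the adjacency matrix.
B² = [[1, 0, 1, 0, 1], [0, 3, 1, 1, 1], [1, 1, 2, 1, 1], [0, 1, 1, 1, 0], [1, 1, 1, 0, 3]]
B³ = [[0, 3, 1, 1, 1], [3, 2, 4, 1, 5], [1, 4, 2, 1, 4], [1, 1, 1, 0, 3], [1, 5, 4, 3, 2]]
B⁴ = [[3, 2, 4, 1, 5], [2, 12, 7, 5, 7], [4, 7, 8, 4, 7], [1, 5, 4, 3, 2], [5, 7, 7, 2, 12]]
B⁵ = [[2, 12, 7, 5, 7], [12, 16, 19, 7, 24], [7, 19, 14, 7, 19], [5, 7, 7, 2, 12], [7, 24, 19, 12, 16]]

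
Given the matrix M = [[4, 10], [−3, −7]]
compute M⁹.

tr M = −3 and det M = 2, so the characteristic polynomial is λ² − (−3)λ + (2) with roots −1 and −2.
Eigenvectors give P = [[2, 5], [−1, −3]] with P⁻¹ = [[3, 5], [−1, −2]], and M = P·diag(−1, −2)·P⁻¹.
Then M⁹ = P·diag(−1, −512)·P⁻¹ = [[−2, −2560], [1, 1536]] · [[3, 5], [−1, −2]] = [[2554, 5110], [−1533, −3067]].

[[2554, 5110], [−1533, −3067]]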